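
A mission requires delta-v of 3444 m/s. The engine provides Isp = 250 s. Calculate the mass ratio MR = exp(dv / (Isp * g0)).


Ve = 250 * 9.81 = 2452.5 m/s
MR = exp(3444 / 2452.5) = 4.073

4.073


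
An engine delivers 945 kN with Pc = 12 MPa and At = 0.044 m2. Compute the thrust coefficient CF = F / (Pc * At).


CF = 945000 / (12e6 * 0.044) = 1.79

1.79


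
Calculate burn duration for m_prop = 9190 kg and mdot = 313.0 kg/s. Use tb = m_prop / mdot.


tb = 9190 / 313.0 = 29.4 s

29.4 s


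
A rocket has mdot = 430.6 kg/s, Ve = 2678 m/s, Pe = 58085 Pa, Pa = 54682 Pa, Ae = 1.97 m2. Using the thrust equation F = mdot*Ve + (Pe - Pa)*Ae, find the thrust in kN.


F = 430.6 * 2678 + (58085 - 54682) * 1.97 = 1.1599e+06 N = 1159.9 kN

1159.9 kN


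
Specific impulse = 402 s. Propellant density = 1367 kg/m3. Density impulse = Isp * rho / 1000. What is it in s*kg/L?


rho*Isp = 402 * 1367 / 1000 = 550 s*kg/L

550 s*kg/L


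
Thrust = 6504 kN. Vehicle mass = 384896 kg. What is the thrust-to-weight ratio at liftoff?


TWR = 6504000 / (384896 * 9.81) = 1.72

1.72


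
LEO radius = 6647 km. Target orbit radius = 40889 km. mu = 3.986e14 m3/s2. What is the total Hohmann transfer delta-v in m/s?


V1 = sqrt(mu/r1) = 7743.83 m/s
dV1 = V1*(sqrt(2*r2/(r1+r2)) - 1) = 2413.11 m/s
V2 = sqrt(mu/r2) = 3122.23 m/s
dV2 = V2*(1 - sqrt(2*r1/(r1+r2))) = 1471.1 m/s
Total dV = 3884 m/s

3884 m/s


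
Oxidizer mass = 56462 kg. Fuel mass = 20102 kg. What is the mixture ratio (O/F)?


MR = 56462 / 20102 = 2.81

2.81


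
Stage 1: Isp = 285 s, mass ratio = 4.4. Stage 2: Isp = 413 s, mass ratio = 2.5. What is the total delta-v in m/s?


dV1 = 285 * 9.81 * ln(4.4) = 4142.3 m/s
dV2 = 413 * 9.81 * ln(2.5) = 3712.4 m/s
Total dV = 4142.3 + 3712.4 = 7854.7 m/s ~ 7855 m/s

7855 m/s


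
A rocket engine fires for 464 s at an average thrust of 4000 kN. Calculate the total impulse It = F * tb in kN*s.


It = 4000 * 464 = 1856000 kN*s

1856000 kN*s


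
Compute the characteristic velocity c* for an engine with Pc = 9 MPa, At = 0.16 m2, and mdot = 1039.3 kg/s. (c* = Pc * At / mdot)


c* = 9e6 * 0.16 / 1039.3 = 1386 m/s

1386 m/s


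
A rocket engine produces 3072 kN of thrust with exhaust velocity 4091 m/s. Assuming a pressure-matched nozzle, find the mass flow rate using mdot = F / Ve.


mdot = F / Ve = 3072000 / 4091 = 750.9 kg/s

750.9 kg/s


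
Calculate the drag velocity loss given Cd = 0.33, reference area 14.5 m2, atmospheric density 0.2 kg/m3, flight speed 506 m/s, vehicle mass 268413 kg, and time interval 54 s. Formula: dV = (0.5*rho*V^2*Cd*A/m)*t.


D = 0.5 * 0.2 * 506^2 * 0.33 * 14.5 = 122513.23 N
a = 122513.23 / 268413 = 0.4564 m/s2
dV = 0.4564 * 54 = 24.6 m/s

24.6 m/s


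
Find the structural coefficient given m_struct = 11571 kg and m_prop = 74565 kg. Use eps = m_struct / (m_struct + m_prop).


eps = 11571 / (11571 + 74565) = 0.1343

0.1343


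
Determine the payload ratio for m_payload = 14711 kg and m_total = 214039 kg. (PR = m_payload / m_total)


PR = 14711 / 214039 = 0.0687

0.0687


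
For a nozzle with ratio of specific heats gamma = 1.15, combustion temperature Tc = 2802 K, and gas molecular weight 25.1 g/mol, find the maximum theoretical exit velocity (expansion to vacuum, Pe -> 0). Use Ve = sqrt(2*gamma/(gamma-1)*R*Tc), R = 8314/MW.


R = 8314 / 25.1 = 331.24 J/(kg.K)
Ve = sqrt(2 * 1.15 / (1.15 - 1) * 331.24 * 2802) = 3772 m/s

3772 m/s


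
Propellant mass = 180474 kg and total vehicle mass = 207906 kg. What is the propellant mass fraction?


PMF = 180474 / 207906 = 0.868

0.868


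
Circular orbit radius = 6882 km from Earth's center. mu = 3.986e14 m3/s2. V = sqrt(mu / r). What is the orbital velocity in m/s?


V = sqrt(3.986e14 / 6882000) = 7610 m/s

7610 m/s


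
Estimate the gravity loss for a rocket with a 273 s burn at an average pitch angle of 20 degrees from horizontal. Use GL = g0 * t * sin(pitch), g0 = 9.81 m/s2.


GL = 9.81 * 273 * sin(20 deg) = 916 m/s

916 m/s


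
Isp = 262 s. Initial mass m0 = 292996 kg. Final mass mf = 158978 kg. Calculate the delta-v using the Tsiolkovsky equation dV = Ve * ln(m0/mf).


Ve = 262 * 9.81 = 2570.22 m/s
dV = 2570.22 * ln(292996/158978) = 1571 m/s

1571 m/s


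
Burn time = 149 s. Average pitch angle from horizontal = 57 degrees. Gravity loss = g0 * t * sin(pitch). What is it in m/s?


GL = 9.81 * 149 * sin(57 deg) = 1226 m/s

1226 m/s


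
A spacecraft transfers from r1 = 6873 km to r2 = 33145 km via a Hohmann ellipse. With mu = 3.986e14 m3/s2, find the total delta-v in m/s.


V1 = sqrt(mu/r1) = 7615.45 m/s
dV1 = V1*(sqrt(2*r2/(r1+r2)) - 1) = 2186.03 m/s
V2 = sqrt(mu/r2) = 3467.84 m/s
dV2 = V2*(1 - sqrt(2*r1/(r1+r2))) = 1435.39 m/s
Total dV = 3621 m/s

3621 m/s


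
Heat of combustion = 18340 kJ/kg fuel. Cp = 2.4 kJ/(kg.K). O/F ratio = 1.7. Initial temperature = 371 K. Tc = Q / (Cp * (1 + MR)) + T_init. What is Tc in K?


Tc = 18340 / (2.4 * (1 + 1.7)) + 371 = 3201 K

3201 K


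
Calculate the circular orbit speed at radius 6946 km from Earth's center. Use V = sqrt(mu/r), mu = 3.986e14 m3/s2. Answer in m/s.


V = sqrt(3.986e14 / 6946000) = 7575 m/s

7575 m/s


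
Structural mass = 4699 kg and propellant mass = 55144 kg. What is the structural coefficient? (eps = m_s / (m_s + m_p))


eps = 4699 / (4699 + 55144) = 0.0785

0.0785


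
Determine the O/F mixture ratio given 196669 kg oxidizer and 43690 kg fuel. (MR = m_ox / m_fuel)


MR = 196669 / 43690 = 4.5

4.5


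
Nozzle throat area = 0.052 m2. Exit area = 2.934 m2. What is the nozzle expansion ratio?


AR = 2.934 / 0.052 = 56.4

56.4


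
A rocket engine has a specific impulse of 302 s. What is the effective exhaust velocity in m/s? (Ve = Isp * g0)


Ve = Isp * g0 = 302 * 9.81 = 2962.6 m/s

2962.6 m/s


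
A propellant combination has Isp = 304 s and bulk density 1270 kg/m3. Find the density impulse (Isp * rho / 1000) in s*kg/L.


rho*Isp = 304 * 1270 / 1000 = 386 s*kg/L

386 s*kg/L


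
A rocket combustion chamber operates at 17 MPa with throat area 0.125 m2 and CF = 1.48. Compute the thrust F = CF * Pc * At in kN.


F = 1.48 * 17e6 * 0.125 = 3.1450e+06 N = 3145.0 kN

3145.0 kN


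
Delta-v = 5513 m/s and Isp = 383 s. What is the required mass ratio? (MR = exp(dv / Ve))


Ve = 383 * 9.81 = 3757.23 m/s
MR = exp(5513 / 3757.23) = 4.338

4.338


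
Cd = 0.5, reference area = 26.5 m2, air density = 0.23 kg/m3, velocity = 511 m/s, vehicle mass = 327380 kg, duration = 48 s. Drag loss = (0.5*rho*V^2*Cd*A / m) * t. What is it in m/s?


D = 0.5 * 0.23 * 511^2 * 0.5 * 26.5 = 397883.12 N
a = 397883.12 / 327380 = 1.2154 m/s2
dV = 1.2154 * 48 = 58.3 m/s

58.3 m/s


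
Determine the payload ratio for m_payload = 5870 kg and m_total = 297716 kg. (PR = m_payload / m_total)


PR = 5870 / 297716 = 0.0197

0.0197


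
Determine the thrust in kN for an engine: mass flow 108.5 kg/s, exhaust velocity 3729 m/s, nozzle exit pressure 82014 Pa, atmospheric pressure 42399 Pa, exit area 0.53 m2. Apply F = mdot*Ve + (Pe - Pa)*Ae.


F = 108.5 * 3729 + (82014 - 42399) * 0.53 = 425592.0 N = 425.6 kN

425.6 kN


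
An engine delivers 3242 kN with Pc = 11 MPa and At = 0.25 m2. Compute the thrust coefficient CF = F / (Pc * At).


CF = 3242000 / (11e6 * 0.25) = 1.18

1.18


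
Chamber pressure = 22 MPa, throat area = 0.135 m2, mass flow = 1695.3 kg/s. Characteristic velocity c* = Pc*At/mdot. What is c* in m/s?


c* = 22e6 * 0.135 / 1695.3 = 1752 m/s

1752 m/s


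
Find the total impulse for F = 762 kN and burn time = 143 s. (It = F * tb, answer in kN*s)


It = 762 * 143 = 108966 kN*s

108966 kN*s


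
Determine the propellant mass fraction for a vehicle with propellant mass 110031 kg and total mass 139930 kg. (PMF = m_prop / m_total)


PMF = 110031 / 139930 = 0.786

0.786


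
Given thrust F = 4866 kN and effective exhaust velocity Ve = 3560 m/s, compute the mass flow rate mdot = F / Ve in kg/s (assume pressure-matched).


mdot = F / Ve = 4866000 / 3560 = 1366.9 kg/s

1366.9 kg/s


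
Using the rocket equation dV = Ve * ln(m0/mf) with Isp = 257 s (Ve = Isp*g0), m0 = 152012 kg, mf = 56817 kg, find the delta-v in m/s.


Ve = 257 * 9.81 = 2521.17 m/s
dV = 2521.17 * ln(152012/56817) = 2481 m/s

2481 m/s


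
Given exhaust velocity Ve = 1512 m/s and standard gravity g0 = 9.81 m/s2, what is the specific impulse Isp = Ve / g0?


Isp = Ve / g0 = 1512 / 9.81 = 154.1 s

154.1 s


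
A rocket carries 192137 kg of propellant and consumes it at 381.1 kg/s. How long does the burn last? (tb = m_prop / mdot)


tb = 192137 / 381.1 = 504.2 s

504.2 s


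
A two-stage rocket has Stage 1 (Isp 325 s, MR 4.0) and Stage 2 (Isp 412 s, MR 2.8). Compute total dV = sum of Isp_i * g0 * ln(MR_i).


dV1 = 325 * 9.81 * ln(4.0) = 4419.9 m/s
dV2 = 412 * 9.81 * ln(2.8) = 4161.4 m/s
Total dV = 4419.9 + 4161.4 = 8581.3 m/s ~ 8581 m/s

8581 m/s


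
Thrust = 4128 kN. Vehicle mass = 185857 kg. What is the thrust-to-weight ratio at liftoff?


TWR = 4128000 / (185857 * 9.81) = 2.26

2.26


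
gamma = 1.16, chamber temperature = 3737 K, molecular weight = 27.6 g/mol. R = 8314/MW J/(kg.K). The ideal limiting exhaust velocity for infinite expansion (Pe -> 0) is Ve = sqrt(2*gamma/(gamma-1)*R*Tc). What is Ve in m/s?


R = 8314 / 27.6 = 301.23 J/(kg.K)
Ve = sqrt(2 * 1.16 / (1.16 - 1) * 301.23 * 3737) = 4040 m/s

4040 m/s


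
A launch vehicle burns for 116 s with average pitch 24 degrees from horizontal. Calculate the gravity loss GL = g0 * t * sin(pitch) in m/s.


GL = 9.81 * 116 * sin(24 deg) = 463 m/s

463 m/s


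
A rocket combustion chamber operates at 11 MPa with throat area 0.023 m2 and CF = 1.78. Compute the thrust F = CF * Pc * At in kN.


F = 1.78 * 11e6 * 0.023 = 450340.0 N = 450.3 kN

450.3 kN


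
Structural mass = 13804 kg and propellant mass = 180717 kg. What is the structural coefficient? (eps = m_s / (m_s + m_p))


eps = 13804 / (13804 + 180717) = 0.071

0.071


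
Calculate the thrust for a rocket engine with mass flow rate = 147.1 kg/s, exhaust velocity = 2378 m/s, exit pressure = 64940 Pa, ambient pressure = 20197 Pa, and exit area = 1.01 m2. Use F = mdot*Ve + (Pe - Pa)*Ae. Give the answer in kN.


F = 147.1 * 2378 + (64940 - 20197) * 1.01 = 394994.0 N = 395.0 kN

395.0 kN


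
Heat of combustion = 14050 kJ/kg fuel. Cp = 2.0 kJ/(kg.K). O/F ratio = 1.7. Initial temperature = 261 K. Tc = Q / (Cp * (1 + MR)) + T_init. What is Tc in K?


Tc = 14050 / (2.0 * (1 + 1.7)) + 261 = 2863 K

2863 K


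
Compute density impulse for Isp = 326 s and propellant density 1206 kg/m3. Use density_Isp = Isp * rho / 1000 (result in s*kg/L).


rho*Isp = 326 * 1206 / 1000 = 393 s*kg/L

393 s*kg/L


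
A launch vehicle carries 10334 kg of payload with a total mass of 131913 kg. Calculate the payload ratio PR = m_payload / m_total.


PR = 10334 / 131913 = 0.0783

0.0783


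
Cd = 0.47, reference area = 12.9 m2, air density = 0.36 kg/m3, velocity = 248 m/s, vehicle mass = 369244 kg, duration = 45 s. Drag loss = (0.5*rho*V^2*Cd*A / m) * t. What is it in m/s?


D = 0.5 * 0.36 * 248^2 * 0.47 * 12.9 = 67121.78 N
a = 67121.78 / 369244 = 0.1818 m/s2
dV = 0.1818 * 45 = 8.2 m/s

8.2 m/s


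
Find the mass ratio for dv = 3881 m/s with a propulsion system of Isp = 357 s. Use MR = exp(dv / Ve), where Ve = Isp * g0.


Ve = 357 * 9.81 = 3502.17 m/s
MR = exp(3881 / 3502.17) = 3.029

3.029


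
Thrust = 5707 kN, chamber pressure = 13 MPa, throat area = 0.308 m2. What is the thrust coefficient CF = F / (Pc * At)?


CF = 5707000 / (13e6 * 0.308) = 1.43

1.43


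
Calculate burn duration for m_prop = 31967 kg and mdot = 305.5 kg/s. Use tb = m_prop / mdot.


tb = 31967 / 305.5 = 104.6 s

104.6 s


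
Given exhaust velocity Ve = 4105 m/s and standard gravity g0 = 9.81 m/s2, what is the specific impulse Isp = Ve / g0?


Isp = Ve / g0 = 4105 / 9.81 = 418.5 s

418.5 s


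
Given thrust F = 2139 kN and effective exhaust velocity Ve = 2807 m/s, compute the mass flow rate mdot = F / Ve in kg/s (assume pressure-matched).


mdot = F / Ve = 2139000 / 2807 = 762.0 kg/s

762.0 kg/s


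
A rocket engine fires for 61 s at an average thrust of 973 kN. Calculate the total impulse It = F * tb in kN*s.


It = 973 * 61 = 59353 kN*s

59353 kN*s


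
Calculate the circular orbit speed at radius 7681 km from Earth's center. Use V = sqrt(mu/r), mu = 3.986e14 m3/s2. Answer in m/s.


V = sqrt(3.986e14 / 7681000) = 7204 m/s

7204 m/s


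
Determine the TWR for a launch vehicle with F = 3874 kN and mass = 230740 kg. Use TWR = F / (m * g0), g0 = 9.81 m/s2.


TWR = 3874000 / (230740 * 9.81) = 1.71

1.71


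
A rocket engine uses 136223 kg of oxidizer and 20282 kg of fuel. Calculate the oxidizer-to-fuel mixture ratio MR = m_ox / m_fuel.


MR = 136223 / 20282 = 6.72

6.72


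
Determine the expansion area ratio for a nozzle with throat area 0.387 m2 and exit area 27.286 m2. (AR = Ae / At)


AR = 27.286 / 0.387 = 70.5

70.5


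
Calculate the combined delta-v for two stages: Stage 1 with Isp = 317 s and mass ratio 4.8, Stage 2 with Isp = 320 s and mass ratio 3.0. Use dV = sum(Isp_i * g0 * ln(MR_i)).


dV1 = 317 * 9.81 * ln(4.8) = 4878.0 m/s
dV2 = 320 * 9.81 * ln(3.0) = 3448.8 m/s
Total dV = 4878.0 + 3448.8 = 8326.8 m/s ~ 8327 m/s

8327 m/s


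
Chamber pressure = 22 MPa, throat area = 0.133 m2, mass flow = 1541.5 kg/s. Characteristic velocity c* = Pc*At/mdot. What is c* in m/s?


c* = 22e6 * 0.133 / 1541.5 = 1898 m/s

1898 m/s


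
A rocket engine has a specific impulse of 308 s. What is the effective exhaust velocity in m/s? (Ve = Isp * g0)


Ve = Isp * g0 = 308 * 9.81 = 3021.5 m/s

3021.5 m/s


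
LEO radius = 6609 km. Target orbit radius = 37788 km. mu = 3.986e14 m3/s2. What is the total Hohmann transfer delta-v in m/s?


V1 = sqrt(mu/r1) = 7766.06 m/s
dV1 = V1*(sqrt(2*r2/(r1+r2)) - 1) = 2366.42 m/s
V2 = sqrt(mu/r2) = 3247.82 m/s
dV2 = V2*(1 - sqrt(2*r1/(r1+r2))) = 1475.68 m/s
Total dV = 3842 m/s

3842 m/s


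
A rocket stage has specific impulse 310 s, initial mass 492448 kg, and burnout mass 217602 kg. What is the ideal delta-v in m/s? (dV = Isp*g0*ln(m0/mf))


Ve = 310 * 9.81 = 3041.1 m/s
dV = 3041.1 * ln(492448/217602) = 2484 m/s

2484 m/s


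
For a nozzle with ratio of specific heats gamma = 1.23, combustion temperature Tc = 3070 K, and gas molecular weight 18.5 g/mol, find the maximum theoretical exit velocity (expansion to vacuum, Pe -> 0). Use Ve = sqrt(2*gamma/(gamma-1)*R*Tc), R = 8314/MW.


R = 8314 / 18.5 = 449.41 J/(kg.K)
Ve = sqrt(2 * 1.23 / (1.23 - 1) * 449.41 * 3070) = 3841 m/s

3841 m/s


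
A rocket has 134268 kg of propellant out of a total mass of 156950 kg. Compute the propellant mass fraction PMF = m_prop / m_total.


PMF = 134268 / 156950 = 0.855

0.855


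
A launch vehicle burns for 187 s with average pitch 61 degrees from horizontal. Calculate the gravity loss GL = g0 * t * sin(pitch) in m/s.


GL = 9.81 * 187 * sin(61 deg) = 1604 m/s

1604 m/s


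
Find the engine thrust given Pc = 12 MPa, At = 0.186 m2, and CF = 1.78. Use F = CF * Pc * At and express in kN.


F = 1.78 * 12e6 * 0.186 = 3.9730e+06 N = 3973.0 kN

3973.0 kN


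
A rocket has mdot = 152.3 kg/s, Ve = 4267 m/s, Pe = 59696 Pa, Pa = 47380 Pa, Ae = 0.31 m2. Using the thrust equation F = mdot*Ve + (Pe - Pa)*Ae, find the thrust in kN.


F = 152.3 * 4267 + (59696 - 47380) * 0.31 = 653682.0 N = 653.7 kN

653.7 kN


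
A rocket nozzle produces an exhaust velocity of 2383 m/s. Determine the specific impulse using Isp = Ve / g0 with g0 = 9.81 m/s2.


Isp = Ve / g0 = 2383 / 9.81 = 242.9 s

242.9 s


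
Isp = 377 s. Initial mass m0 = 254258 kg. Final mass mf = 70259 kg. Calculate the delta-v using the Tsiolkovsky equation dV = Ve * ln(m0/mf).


Ve = 377 * 9.81 = 3698.37 m/s
dV = 3698.37 * ln(254258/70259) = 4757 m/s

4757 m/s


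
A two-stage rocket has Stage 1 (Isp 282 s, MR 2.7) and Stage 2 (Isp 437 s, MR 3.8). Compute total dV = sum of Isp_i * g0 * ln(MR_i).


dV1 = 282 * 9.81 * ln(2.7) = 2747.8 m/s
dV2 = 437 * 9.81 * ln(3.8) = 5723.1 m/s
Total dV = 2747.8 + 5723.1 = 8470.9 m/s ~ 8471 m/s

8471 m/s


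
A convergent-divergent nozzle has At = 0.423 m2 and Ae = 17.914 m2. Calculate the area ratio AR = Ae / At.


AR = 17.914 / 0.423 = 42.3

42.3


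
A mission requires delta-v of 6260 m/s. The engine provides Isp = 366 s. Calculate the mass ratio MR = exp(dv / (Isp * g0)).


Ve = 366 * 9.81 = 3590.46 m/s
MR = exp(6260 / 3590.46) = 5.717

5.717


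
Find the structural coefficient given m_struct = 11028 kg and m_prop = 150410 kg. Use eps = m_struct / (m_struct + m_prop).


eps = 11028 / (11028 + 150410) = 0.0683

0.0683


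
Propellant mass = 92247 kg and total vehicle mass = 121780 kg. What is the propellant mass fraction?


PMF = 92247 / 121780 = 0.757

0.757


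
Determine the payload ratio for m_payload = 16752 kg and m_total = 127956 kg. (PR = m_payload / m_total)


PR = 16752 / 127956 = 0.1309

0.1309


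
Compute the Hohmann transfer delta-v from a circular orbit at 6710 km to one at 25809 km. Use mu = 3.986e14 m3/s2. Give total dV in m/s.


V1 = sqrt(mu/r1) = 7707.39 m/s
dV1 = V1*(sqrt(2*r2/(r1+r2)) - 1) = 2003.06 m/s
V2 = sqrt(mu/r2) = 3929.91 m/s
dV2 = V2*(1 - sqrt(2*r1/(r1+r2))) = 1405.32 m/s
Total dV = 3408 m/s

3408 m/s


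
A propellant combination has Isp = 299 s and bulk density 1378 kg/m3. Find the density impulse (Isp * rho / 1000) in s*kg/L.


rho*Isp = 299 * 1378 / 1000 = 412 s*kg/L

412 s*kg/L


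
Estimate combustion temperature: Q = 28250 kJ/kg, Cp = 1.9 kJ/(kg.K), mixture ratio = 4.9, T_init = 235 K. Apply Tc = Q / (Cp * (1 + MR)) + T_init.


Tc = 28250 / (1.9 * (1 + 4.9)) + 235 = 2755 K

2755 K


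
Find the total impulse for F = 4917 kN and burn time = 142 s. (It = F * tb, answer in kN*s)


It = 4917 * 142 = 698214 kN*s

698214 kN*s


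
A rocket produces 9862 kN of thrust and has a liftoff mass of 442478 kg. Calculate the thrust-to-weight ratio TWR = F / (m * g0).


TWR = 9862000 / (442478 * 9.81) = 2.27

2.27


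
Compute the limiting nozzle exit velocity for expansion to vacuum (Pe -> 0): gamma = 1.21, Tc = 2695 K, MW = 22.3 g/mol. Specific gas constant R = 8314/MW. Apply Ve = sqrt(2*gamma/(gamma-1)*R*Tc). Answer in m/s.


R = 8314 / 22.3 = 372.83 J/(kg.K)
Ve = sqrt(2 * 1.21 / (1.21 - 1) * 372.83 * 2695) = 3403 m/s

3403 m/s


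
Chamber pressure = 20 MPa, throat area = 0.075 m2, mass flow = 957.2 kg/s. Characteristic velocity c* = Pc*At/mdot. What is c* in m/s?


c* = 20e6 * 0.075 / 957.2 = 1567 m/s

1567 m/s


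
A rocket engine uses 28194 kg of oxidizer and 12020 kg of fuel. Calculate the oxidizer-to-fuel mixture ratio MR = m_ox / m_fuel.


MR = 28194 / 12020 = 2.35

2.35


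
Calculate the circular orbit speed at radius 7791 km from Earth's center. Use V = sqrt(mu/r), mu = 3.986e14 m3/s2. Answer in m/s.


V = sqrt(3.986e14 / 7791000) = 7153 m/s

7153 m/s


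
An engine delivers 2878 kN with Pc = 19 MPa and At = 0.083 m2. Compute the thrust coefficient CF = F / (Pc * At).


CF = 2878000 / (19e6 * 0.083) = 1.82

1.82


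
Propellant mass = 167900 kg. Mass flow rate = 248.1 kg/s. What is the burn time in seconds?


tb = 167900 / 248.1 = 676.7 s

676.7 s


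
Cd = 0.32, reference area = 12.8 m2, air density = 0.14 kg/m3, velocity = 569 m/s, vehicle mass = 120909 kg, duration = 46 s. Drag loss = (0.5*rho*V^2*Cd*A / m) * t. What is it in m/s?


D = 0.5 * 0.14 * 569^2 * 0.32 * 12.8 = 92828.75 N
a = 92828.75 / 120909 = 0.7678 m/s2
dV = 0.7678 * 46 = 35.3 m/s

35.3 m/s


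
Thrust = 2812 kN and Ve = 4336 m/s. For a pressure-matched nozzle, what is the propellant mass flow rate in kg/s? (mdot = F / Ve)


mdot = F / Ve = 2812000 / 4336 = 648.5 kg/s

648.5 kg/s


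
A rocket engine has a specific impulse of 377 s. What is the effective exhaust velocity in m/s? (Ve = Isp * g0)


Ve = Isp * g0 = 377 * 9.81 = 3698.4 m/s

3698.4 m/s


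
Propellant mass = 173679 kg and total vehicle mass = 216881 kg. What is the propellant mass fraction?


PMF = 173679 / 216881 = 0.801

0.801


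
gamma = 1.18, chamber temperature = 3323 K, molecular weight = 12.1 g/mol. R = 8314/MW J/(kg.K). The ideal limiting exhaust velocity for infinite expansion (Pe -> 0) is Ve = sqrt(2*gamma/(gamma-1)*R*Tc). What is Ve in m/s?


R = 8314 / 12.1 = 687.11 J/(kg.K)
Ve = sqrt(2 * 1.18 / (1.18 - 1) * 687.11 * 3323) = 5471 m/s

5471 m/s


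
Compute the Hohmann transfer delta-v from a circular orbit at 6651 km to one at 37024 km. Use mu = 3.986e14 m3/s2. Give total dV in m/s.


V1 = sqrt(mu/r1) = 7741.5 m/s
dV1 = V1*(sqrt(2*r2/(r1+r2)) - 1) = 2338.61 m/s
V2 = sqrt(mu/r2) = 3281.16 m/s
dV2 = V2*(1 - sqrt(2*r1/(r1+r2))) = 1470.36 m/s
Total dV = 3809 m/s

3809 m/s


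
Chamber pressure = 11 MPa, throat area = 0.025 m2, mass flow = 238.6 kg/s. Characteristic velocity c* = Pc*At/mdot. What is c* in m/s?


c* = 11e6 * 0.025 / 238.6 = 1153 m/s

1153 m/s


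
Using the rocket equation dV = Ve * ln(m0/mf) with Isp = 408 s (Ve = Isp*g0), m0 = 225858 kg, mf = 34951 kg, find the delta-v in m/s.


Ve = 408 * 9.81 = 4002.48 m/s
dV = 4002.48 * ln(225858/34951) = 7468 m/s

7468 m/s


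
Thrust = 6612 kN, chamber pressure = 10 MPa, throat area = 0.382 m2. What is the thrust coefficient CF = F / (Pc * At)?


CF = 6612000 / (10e6 * 0.382) = 1.73

1.73


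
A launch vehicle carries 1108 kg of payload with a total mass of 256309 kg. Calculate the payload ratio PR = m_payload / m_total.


PR = 1108 / 256309 = 0.0043

0.0043


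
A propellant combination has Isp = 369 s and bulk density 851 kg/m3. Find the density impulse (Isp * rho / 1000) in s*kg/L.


rho*Isp = 369 * 851 / 1000 = 314 s*kg/L

314 s*kg/L


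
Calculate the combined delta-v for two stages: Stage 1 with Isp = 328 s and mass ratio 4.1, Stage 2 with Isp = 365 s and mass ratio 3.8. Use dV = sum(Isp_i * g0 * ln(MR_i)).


dV1 = 328 * 9.81 * ln(4.1) = 4540.1 m/s
dV2 = 365 * 9.81 * ln(3.8) = 4780.2 m/s
Total dV = 4540.1 + 4780.2 = 9320.3 m/s ~ 9320 m/s

9320 m/s


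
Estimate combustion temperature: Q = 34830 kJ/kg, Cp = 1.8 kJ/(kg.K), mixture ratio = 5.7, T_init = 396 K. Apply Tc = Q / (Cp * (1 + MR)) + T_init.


Tc = 34830 / (1.8 * (1 + 5.7)) + 396 = 3284 K

3284 K


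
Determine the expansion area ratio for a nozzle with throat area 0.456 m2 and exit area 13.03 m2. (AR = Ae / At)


AR = 13.03 / 0.456 = 28.6

28.6


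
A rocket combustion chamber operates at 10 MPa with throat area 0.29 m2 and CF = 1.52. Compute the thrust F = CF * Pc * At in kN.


F = 1.52 * 10e6 * 0.29 = 4.4080e+06 N = 4408.0 kN

4408.0 kN


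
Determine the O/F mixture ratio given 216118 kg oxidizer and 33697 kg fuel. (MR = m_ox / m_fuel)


MR = 216118 / 33697 = 6.41

6.41


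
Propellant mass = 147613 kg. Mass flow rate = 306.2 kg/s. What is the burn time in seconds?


tb = 147613 / 306.2 = 482.1 s

482.1 s


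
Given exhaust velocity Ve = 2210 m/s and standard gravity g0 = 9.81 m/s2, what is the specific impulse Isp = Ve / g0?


Isp = Ve / g0 = 2210 / 9.81 = 225.3 s

225.3 s


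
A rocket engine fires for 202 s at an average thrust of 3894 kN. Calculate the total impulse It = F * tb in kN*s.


It = 3894 * 202 = 786588 kN*s

786588 kN*s


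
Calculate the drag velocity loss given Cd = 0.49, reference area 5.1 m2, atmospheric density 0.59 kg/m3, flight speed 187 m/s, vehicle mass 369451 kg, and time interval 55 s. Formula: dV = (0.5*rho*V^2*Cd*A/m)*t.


D = 0.5 * 0.59 * 187^2 * 0.49 * 5.1 = 25779.32 N
a = 25779.32 / 369451 = 0.0698 m/s2
dV = 0.0698 * 55 = 3.8 m/s

3.8 m/s


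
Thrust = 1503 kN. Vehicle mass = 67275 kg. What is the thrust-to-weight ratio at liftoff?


TWR = 1503000 / (67275 * 9.81) = 2.28

2.28


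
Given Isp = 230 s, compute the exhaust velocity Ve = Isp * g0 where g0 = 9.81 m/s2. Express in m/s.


Ve = Isp * g0 = 230 * 9.81 = 2256.3 m/s

2256.3 m/s


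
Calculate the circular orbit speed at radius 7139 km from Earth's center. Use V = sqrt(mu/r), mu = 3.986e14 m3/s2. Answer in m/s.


V = sqrt(3.986e14 / 7139000) = 7472 m/s

7472 m/s


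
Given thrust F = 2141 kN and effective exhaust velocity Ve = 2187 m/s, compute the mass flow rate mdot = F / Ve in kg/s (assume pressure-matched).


mdot = F / Ve = 2141000 / 2187 = 979.0 kg/s

979.0 kg/s


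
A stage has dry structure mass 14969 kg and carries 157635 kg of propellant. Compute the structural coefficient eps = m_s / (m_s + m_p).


eps = 14969 / (14969 + 157635) = 0.0867

0.0867


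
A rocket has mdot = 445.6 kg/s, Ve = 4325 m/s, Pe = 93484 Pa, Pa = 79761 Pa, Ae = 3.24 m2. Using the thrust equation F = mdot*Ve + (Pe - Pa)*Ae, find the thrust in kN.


F = 445.6 * 4325 + (93484 - 79761) * 3.24 = 1.9717e+06 N = 1971.7 kN

1971.7 kN


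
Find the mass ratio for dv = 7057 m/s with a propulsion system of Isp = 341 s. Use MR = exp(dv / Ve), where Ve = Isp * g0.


Ve = 341 * 9.81 = 3345.21 m/s
MR = exp(7057 / 3345.21) = 8.245

8.245


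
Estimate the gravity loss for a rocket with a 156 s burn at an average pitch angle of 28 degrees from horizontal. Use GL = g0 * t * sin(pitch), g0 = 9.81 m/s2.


GL = 9.81 * 156 * sin(28 deg) = 718 m/s

718 m/s


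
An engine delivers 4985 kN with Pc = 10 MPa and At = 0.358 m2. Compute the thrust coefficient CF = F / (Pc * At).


CF = 4985000 / (10e6 * 0.358) = 1.39

1.39


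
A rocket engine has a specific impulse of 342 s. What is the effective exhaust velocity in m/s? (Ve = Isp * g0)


Ve = Isp * g0 = 342 * 9.81 = 3355.0 m/s

3355.0 m/s


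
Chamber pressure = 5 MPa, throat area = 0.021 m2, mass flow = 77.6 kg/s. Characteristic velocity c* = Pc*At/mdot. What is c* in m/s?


c* = 5e6 * 0.021 / 77.6 = 1353 m/s

1353 m/s


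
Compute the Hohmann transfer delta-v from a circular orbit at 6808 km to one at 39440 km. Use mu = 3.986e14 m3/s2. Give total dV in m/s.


V1 = sqrt(mu/r1) = 7651.72 m/s
dV1 = V1*(sqrt(2*r2/(r1+r2)) - 1) = 2341.28 m/s
V2 = sqrt(mu/r2) = 3179.07 m/s
dV2 = V2*(1 - sqrt(2*r1/(r1+r2))) = 1454.11 m/s
Total dV = 3795 m/s

3795 m/s


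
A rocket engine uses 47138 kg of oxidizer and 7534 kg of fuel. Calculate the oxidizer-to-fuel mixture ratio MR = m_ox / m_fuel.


MR = 47138 / 7534 = 6.26

6.26


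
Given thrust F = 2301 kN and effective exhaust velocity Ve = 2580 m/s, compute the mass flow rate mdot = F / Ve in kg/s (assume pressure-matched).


mdot = F / Ve = 2301000 / 2580 = 891.9 kg/s

891.9 kg/s


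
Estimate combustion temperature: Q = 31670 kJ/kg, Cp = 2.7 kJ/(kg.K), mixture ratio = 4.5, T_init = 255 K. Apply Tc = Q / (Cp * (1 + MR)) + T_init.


Tc = 31670 / (2.7 * (1 + 4.5)) + 255 = 2388 K

2388 K


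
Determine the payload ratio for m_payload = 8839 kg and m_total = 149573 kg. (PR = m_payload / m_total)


PR = 8839 / 149573 = 0.0591

0.0591


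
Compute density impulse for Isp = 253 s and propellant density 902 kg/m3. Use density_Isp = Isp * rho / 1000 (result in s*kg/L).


rho*Isp = 253 * 902 / 1000 = 228 s*kg/L

228 s*kg/L


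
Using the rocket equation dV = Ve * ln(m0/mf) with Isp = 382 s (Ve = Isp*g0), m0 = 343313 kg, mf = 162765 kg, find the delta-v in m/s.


Ve = 382 * 9.81 = 3747.42 m/s
dV = 3747.42 * ln(343313/162765) = 2797 m/s

2797 m/s


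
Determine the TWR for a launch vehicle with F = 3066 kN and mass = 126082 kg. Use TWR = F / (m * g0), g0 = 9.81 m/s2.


TWR = 3066000 / (126082 * 9.81) = 2.48

2.48


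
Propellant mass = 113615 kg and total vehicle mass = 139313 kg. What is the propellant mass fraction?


PMF = 113615 / 139313 = 0.816

0.816


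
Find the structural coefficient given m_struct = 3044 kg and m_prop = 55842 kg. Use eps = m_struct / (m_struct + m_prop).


eps = 3044 / (3044 + 55842) = 0.0517

0.0517


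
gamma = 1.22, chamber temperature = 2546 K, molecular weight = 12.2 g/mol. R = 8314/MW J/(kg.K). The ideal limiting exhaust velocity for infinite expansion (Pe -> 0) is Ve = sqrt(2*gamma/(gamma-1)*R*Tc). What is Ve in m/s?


R = 8314 / 12.2 = 681.48 J/(kg.K)
Ve = sqrt(2 * 1.22 / (1.22 - 1) * 681.48 * 2546) = 4387 m/s

4387 m/s


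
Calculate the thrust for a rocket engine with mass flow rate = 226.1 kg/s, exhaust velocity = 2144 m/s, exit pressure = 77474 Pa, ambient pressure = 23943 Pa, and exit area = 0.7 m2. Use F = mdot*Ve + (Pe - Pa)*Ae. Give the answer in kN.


F = 226.1 * 2144 + (77474 - 23943) * 0.7 = 522230.0 N = 522.2 kN

522.2 kN


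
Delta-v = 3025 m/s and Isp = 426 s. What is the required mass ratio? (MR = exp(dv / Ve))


Ve = 426 * 9.81 = 4179.06 m/s
MR = exp(3025 / 4179.06) = 2.062

2.062


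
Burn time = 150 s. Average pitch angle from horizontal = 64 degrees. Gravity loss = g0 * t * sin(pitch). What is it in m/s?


GL = 9.81 * 150 * sin(64 deg) = 1323 m/s

1323 m/s


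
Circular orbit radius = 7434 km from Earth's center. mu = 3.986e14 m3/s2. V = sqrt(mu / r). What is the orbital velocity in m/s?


V = sqrt(3.986e14 / 7434000) = 7322 m/s

7322 m/s


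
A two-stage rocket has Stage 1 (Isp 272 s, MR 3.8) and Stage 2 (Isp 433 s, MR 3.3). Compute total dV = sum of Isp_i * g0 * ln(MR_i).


dV1 = 272 * 9.81 * ln(3.8) = 3562.2 m/s
dV2 = 433 * 9.81 * ln(3.3) = 5071.5 m/s
Total dV = 3562.2 + 5071.5 = 8633.7 m/s ~ 8634 m/s

8634 m/s


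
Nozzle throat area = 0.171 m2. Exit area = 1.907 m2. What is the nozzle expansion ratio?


AR = 1.907 / 0.171 = 11.2

11.2


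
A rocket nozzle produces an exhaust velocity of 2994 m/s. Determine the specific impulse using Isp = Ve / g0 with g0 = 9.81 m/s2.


Isp = Ve / g0 = 2994 / 9.81 = 305.2 s

305.2 s


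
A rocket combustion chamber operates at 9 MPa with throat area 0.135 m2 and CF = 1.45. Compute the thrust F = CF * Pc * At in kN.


F = 1.45 * 9e6 * 0.135 = 1.7617e+06 N = 1761.7 kN

1761.7 kN


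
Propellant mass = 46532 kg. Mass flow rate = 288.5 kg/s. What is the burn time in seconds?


tb = 46532 / 288.5 = 161.3 s

161.3 s


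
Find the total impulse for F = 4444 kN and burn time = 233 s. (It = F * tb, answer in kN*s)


It = 4444 * 233 = 1035452 kN*s

1035452 kN*s


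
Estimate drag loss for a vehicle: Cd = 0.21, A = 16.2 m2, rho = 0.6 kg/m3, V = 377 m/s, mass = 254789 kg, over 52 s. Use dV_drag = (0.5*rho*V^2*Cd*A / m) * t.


D = 0.5 * 0.6 * 377^2 * 0.21 * 16.2 = 145056.86 N
a = 145056.86 / 254789 = 0.5693 m/s2
dV = 0.5693 * 52 = 29.6 m/s

29.6 m/s


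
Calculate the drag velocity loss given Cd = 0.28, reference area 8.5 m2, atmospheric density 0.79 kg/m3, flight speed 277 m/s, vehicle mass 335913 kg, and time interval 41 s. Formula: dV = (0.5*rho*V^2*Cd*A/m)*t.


D = 0.5 * 0.79 * 277^2 * 0.28 * 8.5 = 72132.93 N
a = 72132.93 / 335913 = 0.2147 m/s2
dV = 0.2147 * 41 = 8.8 m/s

8.8 m/s


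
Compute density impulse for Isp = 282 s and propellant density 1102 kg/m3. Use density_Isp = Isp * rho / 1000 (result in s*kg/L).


rho*Isp = 282 * 1102 / 1000 = 311 s*kg/L

311 s*kg/L


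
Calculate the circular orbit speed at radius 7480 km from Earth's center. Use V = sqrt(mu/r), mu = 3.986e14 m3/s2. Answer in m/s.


V = sqrt(3.986e14 / 7480000) = 7300 m/s

7300 m/s


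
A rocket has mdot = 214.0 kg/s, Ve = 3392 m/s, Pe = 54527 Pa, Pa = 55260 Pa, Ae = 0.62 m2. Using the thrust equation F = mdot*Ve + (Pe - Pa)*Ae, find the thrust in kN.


F = 214.0 * 3392 + (54527 - 55260) * 0.62 = 725434.0 N = 725.4 kN

725.4 kN


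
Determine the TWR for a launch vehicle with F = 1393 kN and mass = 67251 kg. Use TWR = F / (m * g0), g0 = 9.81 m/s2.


TWR = 1393000 / (67251 * 9.81) = 2.11

2.11


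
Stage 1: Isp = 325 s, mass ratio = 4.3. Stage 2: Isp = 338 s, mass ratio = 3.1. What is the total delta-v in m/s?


dV1 = 325 * 9.81 * ln(4.3) = 4650.4 m/s
dV2 = 338 * 9.81 * ln(3.1) = 3751.5 m/s
Total dV = 4650.4 + 3751.5 = 8401.9 m/s ~ 8402 m/s

8402 m/s


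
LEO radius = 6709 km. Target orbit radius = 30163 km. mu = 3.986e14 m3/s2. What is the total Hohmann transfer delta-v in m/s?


V1 = sqrt(mu/r1) = 7707.97 m/s
dV1 = V1*(sqrt(2*r2/(r1+r2)) - 1) = 2151.28 m/s
V2 = sqrt(mu/r2) = 3635.23 m/s
dV2 = V2*(1 - sqrt(2*r1/(r1+r2))) = 1442.28 m/s
Total dV = 3594 m/s

3594 m/s


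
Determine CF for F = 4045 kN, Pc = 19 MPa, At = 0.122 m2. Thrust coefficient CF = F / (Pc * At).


CF = 4045000 / (19e6 * 0.122) = 1.75

1.75


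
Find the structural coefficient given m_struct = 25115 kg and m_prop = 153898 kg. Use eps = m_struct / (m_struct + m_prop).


eps = 25115 / (25115 + 153898) = 0.1403

0.1403


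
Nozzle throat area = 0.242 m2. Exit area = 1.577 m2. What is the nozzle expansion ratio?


AR = 1.577 / 0.242 = 6.5

6.5


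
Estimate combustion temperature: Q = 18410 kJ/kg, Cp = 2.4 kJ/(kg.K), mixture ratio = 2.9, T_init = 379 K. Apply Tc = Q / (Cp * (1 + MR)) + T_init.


Tc = 18410 / (2.4 * (1 + 2.9)) + 379 = 2346 K

2346 K


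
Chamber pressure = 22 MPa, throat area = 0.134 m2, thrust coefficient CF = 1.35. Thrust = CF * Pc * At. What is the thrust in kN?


F = 1.35 * 22e6 * 0.134 = 3.9798e+06 N = 3979.8 kN

3979.8 kN


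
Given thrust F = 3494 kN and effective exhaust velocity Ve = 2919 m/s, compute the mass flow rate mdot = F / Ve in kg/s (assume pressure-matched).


mdot = F / Ve = 3494000 / 2919 = 1197.0 kg/s

1197.0 kg/s


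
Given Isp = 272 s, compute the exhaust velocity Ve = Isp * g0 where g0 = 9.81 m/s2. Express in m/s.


Ve = Isp * g0 = 272 * 9.81 = 2668.3 m/s

2668.3 m/s


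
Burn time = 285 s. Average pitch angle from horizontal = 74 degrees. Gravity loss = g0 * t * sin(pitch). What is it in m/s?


GL = 9.81 * 285 * sin(74 deg) = 2688 m/s

2688 m/s


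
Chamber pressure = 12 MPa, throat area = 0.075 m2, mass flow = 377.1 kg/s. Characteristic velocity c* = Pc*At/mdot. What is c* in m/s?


c* = 12e6 * 0.075 / 377.1 = 2387 m/s

2387 m/s


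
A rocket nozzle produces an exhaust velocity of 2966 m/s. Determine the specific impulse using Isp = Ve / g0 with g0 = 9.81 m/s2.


Isp = Ve / g0 = 2966 / 9.81 = 302.3 s

302.3 s


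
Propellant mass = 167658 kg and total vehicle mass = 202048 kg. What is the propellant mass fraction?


PMF = 167658 / 202048 = 0.83

0.83


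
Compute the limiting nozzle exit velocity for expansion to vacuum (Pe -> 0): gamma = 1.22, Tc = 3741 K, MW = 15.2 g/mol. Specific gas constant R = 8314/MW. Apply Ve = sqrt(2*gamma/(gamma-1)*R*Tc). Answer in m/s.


R = 8314 / 15.2 = 546.97 J/(kg.K)
Ve = sqrt(2 * 1.22 / (1.22 - 1) * 546.97 * 3741) = 4764 m/s

4764 m/s


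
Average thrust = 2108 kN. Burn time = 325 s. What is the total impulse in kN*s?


It = 2108 * 325 = 685100 kN*s

685100 kN*s


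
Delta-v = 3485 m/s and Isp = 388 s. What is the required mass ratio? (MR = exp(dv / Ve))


Ve = 388 * 9.81 = 3806.28 m/s
MR = exp(3485 / 3806.28) = 2.498

2.498


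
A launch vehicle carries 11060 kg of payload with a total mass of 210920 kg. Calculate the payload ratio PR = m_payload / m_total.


PR = 11060 / 210920 = 0.0524

0.0524


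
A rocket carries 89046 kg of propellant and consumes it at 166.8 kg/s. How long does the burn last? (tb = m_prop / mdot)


tb = 89046 / 166.8 = 533.8 s

533.8 s


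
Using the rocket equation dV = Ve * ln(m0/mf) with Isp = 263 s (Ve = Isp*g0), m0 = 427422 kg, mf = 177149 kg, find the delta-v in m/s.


Ve = 263 * 9.81 = 2580.03 m/s
dV = 2580.03 * ln(427422/177149) = 2272 m/s

2272 m/s


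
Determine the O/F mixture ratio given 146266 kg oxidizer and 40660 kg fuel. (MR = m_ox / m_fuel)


MR = 146266 / 40660 = 3.6

3.6


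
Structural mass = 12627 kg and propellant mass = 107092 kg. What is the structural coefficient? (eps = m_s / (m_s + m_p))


eps = 12627 / (12627 + 107092) = 0.1055

0.1055


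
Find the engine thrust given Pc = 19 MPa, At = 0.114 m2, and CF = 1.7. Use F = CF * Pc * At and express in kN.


F = 1.7 * 19e6 * 0.114 = 3.6822e+06 N = 3682.2 kN

3682.2 kN


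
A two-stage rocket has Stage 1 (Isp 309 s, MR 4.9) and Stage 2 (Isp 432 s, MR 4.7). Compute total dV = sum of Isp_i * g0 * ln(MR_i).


dV1 = 309 * 9.81 * ln(4.9) = 4817.4 m/s
dV2 = 432 * 9.81 * ln(4.7) = 6558.4 m/s
Total dV = 4817.4 + 6558.4 = 11375.8 m/s ~ 11376 m/s

11376 m/s


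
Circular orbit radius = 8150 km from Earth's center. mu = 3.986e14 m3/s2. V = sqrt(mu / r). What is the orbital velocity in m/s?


V = sqrt(3.986e14 / 8150000) = 6993 m/s

6993 m/s


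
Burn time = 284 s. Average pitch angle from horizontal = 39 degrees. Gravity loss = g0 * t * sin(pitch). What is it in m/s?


GL = 9.81 * 284 * sin(39 deg) = 1753 m/s

1753 m/s


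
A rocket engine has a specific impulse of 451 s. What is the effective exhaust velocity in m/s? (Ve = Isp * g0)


Ve = Isp * g0 = 451 * 9.81 = 4424.3 m/s

4424.3 m/s


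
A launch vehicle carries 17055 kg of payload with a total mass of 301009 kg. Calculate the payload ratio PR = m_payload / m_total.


PR = 17055 / 301009 = 0.0567

0.0567


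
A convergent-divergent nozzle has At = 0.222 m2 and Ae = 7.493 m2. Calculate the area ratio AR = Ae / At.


AR = 7.493 / 0.222 = 33.8

33.8


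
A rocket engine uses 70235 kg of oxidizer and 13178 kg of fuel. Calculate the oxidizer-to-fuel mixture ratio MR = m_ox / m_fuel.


MR = 70235 / 13178 = 5.33

5.33


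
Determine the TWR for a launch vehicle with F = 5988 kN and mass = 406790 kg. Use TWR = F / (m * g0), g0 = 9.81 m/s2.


TWR = 5988000 / (406790 * 9.81) = 1.5

1.5


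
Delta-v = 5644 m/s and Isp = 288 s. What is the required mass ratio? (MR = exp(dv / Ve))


Ve = 288 * 9.81 = 2825.28 m/s
MR = exp(5644 / 2825.28) = 7.372

7.372


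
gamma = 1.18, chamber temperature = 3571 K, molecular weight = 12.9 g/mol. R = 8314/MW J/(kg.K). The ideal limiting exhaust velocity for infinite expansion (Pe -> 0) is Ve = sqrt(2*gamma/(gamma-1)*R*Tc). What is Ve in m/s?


R = 8314 / 12.9 = 644.5 J/(kg.K)
Ve = sqrt(2 * 1.18 / (1.18 - 1) * 644.5 * 3571) = 5493 m/s

5493 m/s


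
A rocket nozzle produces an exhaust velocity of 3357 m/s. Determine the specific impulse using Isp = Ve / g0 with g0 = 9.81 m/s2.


Isp = Ve / g0 = 3357 / 9.81 = 342.2 s

342.2 s


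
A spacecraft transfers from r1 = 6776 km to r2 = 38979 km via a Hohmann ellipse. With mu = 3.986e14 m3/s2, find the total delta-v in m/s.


V1 = sqrt(mu/r1) = 7669.76 m/s
dV1 = V1*(sqrt(2*r2/(r1+r2)) - 1) = 2341.6 m/s
V2 = sqrt(mu/r2) = 3197.81 m/s
dV2 = V2*(1 - sqrt(2*r1/(r1+r2))) = 1457.47 m/s
Total dV = 3799 m/s

3799 m/s


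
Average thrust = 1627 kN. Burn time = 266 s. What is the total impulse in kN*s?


It = 1627 * 266 = 432782 kN*s

432782 kN*s


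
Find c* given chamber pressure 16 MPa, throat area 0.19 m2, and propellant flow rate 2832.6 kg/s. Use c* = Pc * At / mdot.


c* = 16e6 * 0.19 / 2832.6 = 1073 m/s

1073 m/s


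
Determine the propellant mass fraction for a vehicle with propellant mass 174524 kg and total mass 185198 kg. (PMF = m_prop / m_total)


PMF = 174524 / 185198 = 0.942

0.942


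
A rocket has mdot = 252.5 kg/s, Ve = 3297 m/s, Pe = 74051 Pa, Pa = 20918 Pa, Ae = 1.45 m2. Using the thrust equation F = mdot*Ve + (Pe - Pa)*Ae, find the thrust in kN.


F = 252.5 * 3297 + (74051 - 20918) * 1.45 = 909535.0 N = 909.5 kN

909.5 kN


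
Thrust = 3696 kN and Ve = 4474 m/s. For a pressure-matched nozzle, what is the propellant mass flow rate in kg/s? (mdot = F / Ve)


mdot = F / Ve = 3696000 / 4474 = 826.1 kg/s

826.1 kg/s


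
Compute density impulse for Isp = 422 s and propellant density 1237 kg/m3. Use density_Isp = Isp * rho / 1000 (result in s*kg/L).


rho*Isp = 422 * 1237 / 1000 = 522 s*kg/L

522 s*kg/L
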